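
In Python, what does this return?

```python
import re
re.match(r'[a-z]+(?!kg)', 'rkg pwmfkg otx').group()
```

'rkg'

A negative assertion filters positions out without eating any characters.
`re.match` won't scan ahead — the pattern has to work from the very first character.
The match spans [0:3] → 'rkg'.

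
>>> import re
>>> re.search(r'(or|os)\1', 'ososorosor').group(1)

After group 1 captures some text, `\1` only succeeds where that same text appears again.
`search` walks the string left to right and returns the first match it finds.
The match spans [0:4] → 'osos'.
Captured: group 1 = 'os'.

'os'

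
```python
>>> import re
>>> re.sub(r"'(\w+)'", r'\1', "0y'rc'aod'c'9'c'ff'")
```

"0yrcaodc9cff'"

Matches: at [2:6] → "'rc'"; at [9:12] → "'c'"; at [13:16] → "'c'".
`\1` in the replacement pulls in group 1's text for each match.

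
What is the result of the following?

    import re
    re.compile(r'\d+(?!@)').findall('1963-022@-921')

A negative assertion filters positions out without eating any characters.
With no groups in the pattern, `findall` gives back each whole match — 3 here.

['1963', '02', '921']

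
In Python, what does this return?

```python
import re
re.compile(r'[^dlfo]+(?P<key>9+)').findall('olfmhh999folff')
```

['9']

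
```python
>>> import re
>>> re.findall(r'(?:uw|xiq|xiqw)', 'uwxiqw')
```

Alternation tries branches left to right and keeps the first one that lets the overall match succeed at that position.
Walking the string: at [0:2] → 'uw'; at [2:5] → 'xiq'.
No capturing groups, so `findall` returns the 2 full match strings.

['uw', 'xiq']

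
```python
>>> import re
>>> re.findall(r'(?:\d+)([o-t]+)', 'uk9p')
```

['p']

The pattern matches one or more of a digit (non-capturing group); then one or more of a character in [o-t] (captured).
Scanning left to right: at [2:4] match '9p', group 1 = 'p'.
`findall` collects group 1 from the one match (1 total).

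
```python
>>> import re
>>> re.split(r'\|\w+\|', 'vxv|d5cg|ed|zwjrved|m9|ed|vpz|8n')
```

Matches to split on: at [3:9] → '|d5cg|'; at [11:20] → '|zwjrved|'; at [22:26] → '|ed|'.
The string is cut at each match, leaving 4 pieces.

['vxv', 'ed', 'm9', 'vpz|8n']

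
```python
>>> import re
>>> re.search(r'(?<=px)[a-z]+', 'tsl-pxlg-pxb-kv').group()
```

'lg'

Lookahead/lookbehind check context without consuming it, so the matched span excludes the asserted characters.
`re.search` tries every starting position until one works.
The match spans [6:8] → 'lg'.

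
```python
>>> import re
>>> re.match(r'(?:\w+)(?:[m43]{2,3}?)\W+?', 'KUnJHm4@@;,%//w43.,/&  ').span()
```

(0, 8)

With `match`, the pattern is implicitly anchored at the beginning.
The match spans [0:8] → 'KUnJHm4@'.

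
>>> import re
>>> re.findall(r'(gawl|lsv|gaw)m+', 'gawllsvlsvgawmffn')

['gaw']

Scanning left to right: at [10:14] match 'gawm', group 1 = 'gaw'.
`findall` collects group 1 from the one match (1 total).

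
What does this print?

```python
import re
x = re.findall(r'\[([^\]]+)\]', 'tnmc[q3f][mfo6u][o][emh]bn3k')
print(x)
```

Scanning left to right: at [4:9] match '[q3f]', group 1 = 'q3f'; at [9:16] match '[mfo6u]', group 1 = 'mfo6u'; at [16:19] match '[o]', group 1 = 'o'; at [19:24] match '[emh]', group 1 = 'emh'.
One capturing group, so `findall` returns just the captured substring from each match — 4 in all.

['q3f', 'mfo6u', 'o', 'emh']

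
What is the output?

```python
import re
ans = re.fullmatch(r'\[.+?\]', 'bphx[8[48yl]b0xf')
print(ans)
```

None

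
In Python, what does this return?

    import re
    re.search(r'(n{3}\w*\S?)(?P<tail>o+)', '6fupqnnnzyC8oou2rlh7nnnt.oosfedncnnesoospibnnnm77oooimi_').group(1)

This matches exactly 3 of a literal 'n', then zero or more of a word character, then optionally a non-whitespace character (captured); then one or more of a literal 'o' (captured as 'tail').
Unlike `match`, `search` isn't anchored — it looks for the pattern anywhere in the string.
The match spans [5:27] → 'nnnzyC8oou2rlh7nnnt.oo'.
Captured: group 1 = 'nnnzyC8oou2rlh7nnnt.', group 2 = 'oo'.

'nnnzyC8oou2rlh7nnnt.'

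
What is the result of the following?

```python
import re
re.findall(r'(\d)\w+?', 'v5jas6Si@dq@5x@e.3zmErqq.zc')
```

The pattern matches a digit (captured); then one or more of a word character (lazy).
Because the quantifier is non-greedy, it stops expanding at the earliest point where the rest of the pattern can succeed.
Walking the string: at [1:3] match '5j', group 1 = '5'; at [5:7] match '6S', group 1 = '6'; at [12:14] match '5x', group 1 = '5'; at [17:19] match '3z', group 1 = '3'.
`findall` collects group 1 from each match (4 total).

['5', '6', '5', '3']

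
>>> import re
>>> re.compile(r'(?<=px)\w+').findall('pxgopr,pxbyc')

Lookahead/lookbehind check context without consuming it, so the matched span excludes the asserted characters.
With no groups in the pattern, `findall` gives back each whole match — 2 here.

['gopr', 'byc']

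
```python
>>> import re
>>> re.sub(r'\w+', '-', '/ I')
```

'/ -'

`sub` substitutes '-' at each match site.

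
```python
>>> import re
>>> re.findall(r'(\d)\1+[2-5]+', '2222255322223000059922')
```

['2', '0', '9']

`\1` has to match the exact text group 1 already captured.
Matches: at [0:13] match '2222255322223', group 1 = '2'; at [13:18] match '00005', group 1 = '0'; at [18:22] match '9922', group 1 = '9'.
With a single group, `findall` returns only what that group captured — 3 items.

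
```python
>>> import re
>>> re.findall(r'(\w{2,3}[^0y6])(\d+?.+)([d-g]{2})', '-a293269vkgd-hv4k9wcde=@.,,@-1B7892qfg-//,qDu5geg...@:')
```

With 3 capturing groups, `findall` returns a 3-tuple per match.

[('a293', '269vkgd-hv4k9wcde=@.,,@-1B7892qfg-//,qDu5g', 'eg')]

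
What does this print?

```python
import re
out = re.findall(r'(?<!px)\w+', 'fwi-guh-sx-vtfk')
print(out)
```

['fwi', 'guh', 'sx', 'vtfk']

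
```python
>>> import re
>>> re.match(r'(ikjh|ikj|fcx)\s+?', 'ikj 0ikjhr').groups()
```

('ikj',)

The match spans [0:4] → 'ikj '.
Captured: group 1 = 'ikj'.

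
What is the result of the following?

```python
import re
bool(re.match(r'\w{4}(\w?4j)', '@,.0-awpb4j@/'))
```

`match` is anchored at position 0; if the pattern doesn't fit there, it returns None.
Here position 0 doesn't satisfy it, so the call returns None, and `bool(None)` is False.

False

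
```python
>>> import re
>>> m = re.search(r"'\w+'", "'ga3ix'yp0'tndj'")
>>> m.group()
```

"'ga3ix'"

`search` walks the string left to right and returns the first match it finds.
The match spans [0:7] → "'ga3ix'".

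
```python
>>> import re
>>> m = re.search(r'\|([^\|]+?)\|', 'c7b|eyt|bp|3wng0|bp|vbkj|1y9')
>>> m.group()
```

'|eyt|'

The match spans [3:8] → '|eyt|'.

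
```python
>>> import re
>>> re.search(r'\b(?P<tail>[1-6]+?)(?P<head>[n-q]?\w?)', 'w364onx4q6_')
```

None

This matches a word boundary (`\b`, zero-width); then one or more of a character in [1-6] (lazy) (captured as 'tail'); then optionally a character in [n-q], then optionally a word character (captured as 'head').
Here nothing in the string fits, so the call returns None.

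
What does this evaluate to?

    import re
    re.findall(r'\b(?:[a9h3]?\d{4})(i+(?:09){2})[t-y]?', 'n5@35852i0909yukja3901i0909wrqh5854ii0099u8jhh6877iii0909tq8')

['i0909']

This matches a word boundary (`\b`, zero-width); then optionally one of [a9h3], then exactly 4 of a digit (non-capturing group); then one or more of the literal 'i', then the literal '09' repeated 2 times (captured); then optionally a character in [t-y].
With a single group, `findall` returns only what that group captured — 1 item.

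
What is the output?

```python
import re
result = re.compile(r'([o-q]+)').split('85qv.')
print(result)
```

The group in the pattern means `split` returns the separators' captures alongside the pieces.

['85', 'q', 'v.']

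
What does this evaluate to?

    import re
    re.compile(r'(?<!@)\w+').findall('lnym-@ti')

The negative lookaround is zero-width — it rules out positions where the adjacent text would match, without consuming anything.
Walking the string: at [0:4] → 'lnym'; at [7:8] → 'i'.
With no groups in the pattern, `findall` gives back each whole match — 2 here.

['lnym', 'i']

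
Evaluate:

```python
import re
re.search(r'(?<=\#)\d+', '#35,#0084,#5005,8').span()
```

The lookaround is zero-width — it requires the adjacent text to match without consuming it, so the asserted text isn't part of the match.
The match spans [1:3] → '35'.

(1, 3)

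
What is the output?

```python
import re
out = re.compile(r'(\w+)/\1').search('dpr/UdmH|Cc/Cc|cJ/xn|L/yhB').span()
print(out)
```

(9, 14)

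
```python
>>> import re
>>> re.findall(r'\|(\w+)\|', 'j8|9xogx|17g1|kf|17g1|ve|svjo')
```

['9xogx', 'kf', 've']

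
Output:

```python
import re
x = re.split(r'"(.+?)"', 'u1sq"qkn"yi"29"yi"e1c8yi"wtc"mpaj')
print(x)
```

A `+?`/`*?`/`{m,n}?` starts at its minimum and grows only as far as needed for what follows to match.
The group in the pattern means `split` returns the separators' captures alongside the pieces.

['u1sq', 'qkn', 'yi', '29', 'yi', 'e1c8yi', 'wtc"mpaj']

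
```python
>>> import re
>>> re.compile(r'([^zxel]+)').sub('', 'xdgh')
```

'x'

`sub` substitutes '' at each match site.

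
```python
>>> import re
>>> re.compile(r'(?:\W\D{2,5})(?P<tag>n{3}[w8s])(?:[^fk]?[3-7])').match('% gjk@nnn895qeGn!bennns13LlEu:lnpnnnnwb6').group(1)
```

'nnn8'

The match spans [0:12] → '% gjk@nnn895'.
Captured: group 1 = 'nnn8'.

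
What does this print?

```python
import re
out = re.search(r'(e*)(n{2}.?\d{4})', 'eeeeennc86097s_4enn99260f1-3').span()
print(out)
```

This matches zero or more of a literal 'e' (captured); then exactly 2 of the literal 'n', then optionally any character, then exactly 4 of a digit (captured).
The match spans [0:12] → 'eeeeennc8609'.

(0, 12)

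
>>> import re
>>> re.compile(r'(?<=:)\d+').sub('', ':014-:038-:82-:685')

':-:-:-:'

Lookahead/lookbehind check context without consuming it, so the matched span excludes the asserted characters.
Matches: at [1:4] → '014'; at [6:9] → '038'; at [11:13] → '82'; at [15:18] → '685'.
`sub` substitutes '' at each match site.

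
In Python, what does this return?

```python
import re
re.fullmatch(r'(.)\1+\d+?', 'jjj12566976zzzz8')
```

None

`re.fullmatch` requires the pattern to consume the entire string.
Here the pattern can't cover the whole string, so the call returns None.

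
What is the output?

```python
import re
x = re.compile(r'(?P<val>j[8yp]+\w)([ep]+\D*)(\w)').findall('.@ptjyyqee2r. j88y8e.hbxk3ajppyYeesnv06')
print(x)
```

The pattern matches a literal 'j', then one or more of one of [8yp], then a word character (captured as 'val'); then one or more of one of [ep], then zero or more of a non-digit (captured); then a word character (captured).
Scanning left to right: at [4:11] match 'jyyqee2', groups = ('jyyq', 'ee', '2'); at [14:26] match 'j88y8e.hbxk3', groups = ('j88y8', 'e.hbxk', '3'); at [27:38] match 'jppyYeesnv0', groups = ('jppyY', 'eesnv', '0').
`findall` packs the 3 group values into a tuple for every match.

[('jyyq', 'ee', '2'), ('j88y8', 'e.hbxk', '3'), ('jppyY', 'eesnv', '0')]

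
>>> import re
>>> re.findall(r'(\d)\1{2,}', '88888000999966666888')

`\1` is not a pattern — it's the concrete string captured by group 1, re-applied verbatim.
Scanning left to right: at [0:5] match '88888', group 1 = '8'; at [5:8] match '000', group 1 = '0'; at [8:12] match '9999', group 1 = '9'; at [12:17] match '66666', group 1 = '6'; at [17:20] match '888', group 1 = '8'.
Because there's exactly one group, `findall` drops the full match and keeps group 1 from each hit.

['8', '0', '9', '6', '8']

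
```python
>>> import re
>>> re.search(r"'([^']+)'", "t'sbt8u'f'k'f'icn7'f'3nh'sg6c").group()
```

The match spans [1:8] → "'sbt8u'".

"'sbt8u'"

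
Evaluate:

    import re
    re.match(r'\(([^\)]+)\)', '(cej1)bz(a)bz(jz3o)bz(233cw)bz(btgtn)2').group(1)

'cej1'

The match spans [0:6] → '(cej1)'.
Captured: group 1 = 'cej1'.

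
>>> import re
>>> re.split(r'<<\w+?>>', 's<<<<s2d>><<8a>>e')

['s<<', '', 'e']

Matches to split on: at [3:10] → '<<s2d>>'; at [10:16] → '<<8a>>'.
Each match becomes a cut point; 3 segments remain.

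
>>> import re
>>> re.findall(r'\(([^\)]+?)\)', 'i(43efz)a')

['43efz']

Scanning left to right: at [1:8] match '(43efz)', group 1 = '43efz'.
With a single group, `findall` returns only what that group captured — 1 item.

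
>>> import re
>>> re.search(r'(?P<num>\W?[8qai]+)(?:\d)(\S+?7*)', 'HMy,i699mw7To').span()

This matches optionally a non-word character, then one or more of one of [8qai] (captured as 'num'); then a digit (non-capturing group); then one or more of a non-whitespace character (lazy), then zero or more of a literal '7' (captured).
Lazy quantifiers expand one character at a time until the remainder of the pattern can match.
Unlike `match`, `search` isn't anchored — it looks for the pattern anywhere in the string.
The match spans [3:7] → ',i69'.
Captured: group 1 = ',i', group 2 = '9'.

(3, 7)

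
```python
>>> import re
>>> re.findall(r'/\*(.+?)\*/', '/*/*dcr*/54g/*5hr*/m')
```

['/*dcr', '5hr']

With the lazy modifier that quantifier settles for the fewest repetitions that let the rest of the pattern succeed (the atoms after it are unaffected and can still be greedy).
One capturing group, so `findall` returns just the captured substring from each match — 2 in all.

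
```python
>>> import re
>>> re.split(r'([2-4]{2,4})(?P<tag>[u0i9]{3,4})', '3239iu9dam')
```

['', '323', '9iu9', 'dam']

Pattern: 2 to 4 of a character in [2-4] (captured); then 3 to 4 of one of [u0i9] (captured as 'tag').
`re.split` interleaves the captured-group text with the surrounding fragments.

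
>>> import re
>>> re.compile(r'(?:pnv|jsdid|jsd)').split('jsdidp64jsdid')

['', 'p64', '']

The regex engine tests alternatives in the order written; an earlier branch that matches wins even if a later one would match more.
The string is cut at each match, leaving 3 pieces.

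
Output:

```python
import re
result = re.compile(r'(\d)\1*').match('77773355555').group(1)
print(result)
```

The match spans [0:4] → '7777'.
Captured: group 1 = '7'.

7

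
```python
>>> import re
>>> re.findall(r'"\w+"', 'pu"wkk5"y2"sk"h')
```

Matches: at [2:8] → '"wkk5"'; at [10:14] → '"sk"'.
With no groups in the pattern, `findall` gives back each whole match — 2 here.

['"wkk5"', '"sk"']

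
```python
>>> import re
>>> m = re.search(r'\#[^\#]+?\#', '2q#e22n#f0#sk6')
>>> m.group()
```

'#e22n#'

The match spans [2:8] → '#e22n#'.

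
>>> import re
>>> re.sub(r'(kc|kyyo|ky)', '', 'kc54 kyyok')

'54 k'

`|` is ordered: at each position the engine commits to the first alternative that works.
Matches: at [0:2] → 'kc'; at [5:9] → 'kyyo'.
`sub` substitutes '' at each match site.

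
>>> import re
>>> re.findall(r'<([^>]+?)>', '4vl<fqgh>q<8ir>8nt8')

['fqgh', '8ir']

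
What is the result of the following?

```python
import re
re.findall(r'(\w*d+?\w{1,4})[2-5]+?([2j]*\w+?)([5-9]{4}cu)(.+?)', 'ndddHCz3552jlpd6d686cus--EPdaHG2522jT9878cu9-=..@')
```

Pattern: zero or more of a word character, then one or more of a literal 'd' (lazy), then 1 to 4 of a word character (captured); then one or more of a character in [2-5] (lazy); then zero or more of one of [2j], then one or more of a word character (lazy) (captured); then exactly 4 of a character in [5-9], then the literal 'cu' (captured); then one or more of any character (lazy) (captured).
A non-greedy quantifier consumes as few characters as it can — just enough that the remainder of the pattern still matches from where it stops; whatever follows it matches normally.
Matches: at [25:44] match 'EPdaHG2522jT9878cu9', groups = ('EPdaHG2', '22jT', '9878cu', '9').
With 4 capturing groups, `findall` returns a 4-tuple per match.

[('EPdaHG2', '22jT', '9878cu', '9')]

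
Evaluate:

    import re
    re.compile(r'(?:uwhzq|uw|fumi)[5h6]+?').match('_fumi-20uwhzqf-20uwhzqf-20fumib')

With `match`, the pattern is implicitly anchored at the beginning.
Here position 0 doesn't satisfy it, so the call returns None.

None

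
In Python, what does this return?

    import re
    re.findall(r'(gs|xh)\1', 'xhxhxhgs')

['xh']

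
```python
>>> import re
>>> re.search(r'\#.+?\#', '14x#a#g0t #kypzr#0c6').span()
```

(3, 6)

`re.search` scans for the first position where the pattern succeeds.
The match spans [3:6] → '#a#'.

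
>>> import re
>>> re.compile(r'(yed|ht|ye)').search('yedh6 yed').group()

'yed'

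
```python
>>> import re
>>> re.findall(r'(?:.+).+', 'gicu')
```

['gicu']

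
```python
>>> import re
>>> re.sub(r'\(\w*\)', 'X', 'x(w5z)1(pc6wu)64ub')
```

Matches: at [1:6] → '(w5z)'; at [7:14] → '(pc6wu)'.
Every occurrence is swapped for 'X'.

'xX1X64ub'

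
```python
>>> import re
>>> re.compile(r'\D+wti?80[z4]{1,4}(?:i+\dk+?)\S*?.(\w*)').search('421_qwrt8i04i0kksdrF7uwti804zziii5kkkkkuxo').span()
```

Pattern: one or more of a non-digit; then the literal 'wt', then optionally a literal 'i', then the literal '80'; then 1 to 4 of one of [z4]; then one or more of the literal 'i', then a digit, then one or more of the literal 'k' (lazy) (non-capturing group); then zero or more of a non-whitespace character (lazy), then any character; then zero or more of a word character (captured).
`search` walks the string left to right and returns the first match it finds.
The match spans [21:42] → 'uwti804zziii5kkkkkuxo'.
Captured: group 1 = 'kkkuxo'.

(21, 42)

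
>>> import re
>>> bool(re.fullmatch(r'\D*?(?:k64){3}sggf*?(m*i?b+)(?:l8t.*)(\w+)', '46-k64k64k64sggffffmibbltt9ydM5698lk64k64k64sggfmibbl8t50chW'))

False

`re.fullmatch` is like wrapping the pattern in `^…$` (in single-line mode).
Here the string isn't matched end-to-end, so the call returns None, and `bool(None)` is False.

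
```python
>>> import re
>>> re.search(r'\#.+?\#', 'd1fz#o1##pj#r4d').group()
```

With the lazy modifier that quantifier settles for the fewest repetitions that let the rest of the pattern succeed (the atoms after it are unaffected and can still be greedy).
The match spans [4:8] → '#o1#'.

'#o1#'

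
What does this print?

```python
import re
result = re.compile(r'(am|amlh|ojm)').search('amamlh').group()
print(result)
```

am

Unlike `match`, `search` isn't anchored — it looks for the pattern anywhere in the string.
The match spans [0:2] → 'am'.
Captured: group 1 = 'am'.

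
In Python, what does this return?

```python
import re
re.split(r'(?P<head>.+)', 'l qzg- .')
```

Pattern: one or more of any character (captured as 'head').
Matches to split on: at [0:8] → 'l qzg- .'.
The group in the pattern means `split` returns the separators' captures alongside the pieces.

['', 'l qzg- .', '']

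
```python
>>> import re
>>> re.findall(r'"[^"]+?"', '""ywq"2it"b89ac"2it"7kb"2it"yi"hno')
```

`findall` yields the raw match text (4 of them) because the pattern has no groups.

['"ywq"', '"b89ac"', '"7kb"', '"yi"']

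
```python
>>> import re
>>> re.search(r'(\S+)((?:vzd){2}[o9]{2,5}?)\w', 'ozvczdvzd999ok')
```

None

Pattern: one or more of a non-whitespace character (captured); then the literal 'vzd' repeated 2 times, then 2 to 5 of one of [o9] (lazy) (captured); then a word character.
`re.search` scans for the first position where the pattern succeeds.
Here no position works, so the call returns None.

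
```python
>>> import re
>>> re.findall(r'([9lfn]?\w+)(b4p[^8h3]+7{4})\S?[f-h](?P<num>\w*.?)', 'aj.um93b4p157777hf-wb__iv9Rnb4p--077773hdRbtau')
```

The pattern matches optionally one of [9lfn], then one or more of a word character (captured); then the literal 'b4p', then one or more of any character except [8h3], then exactly 4 of a literal '7' (captured); then optionally a non-whitespace character, then a character in [f-h]; then zero or more of a word character, then optionally any character (captured as 'num').
With 3 capturing groups, `findall` returns a 3-tuple per match.

[('um93', 'b4p157777', '-'), ('wb__iv9Rn', 'b4p--07777', 'dRbtau')]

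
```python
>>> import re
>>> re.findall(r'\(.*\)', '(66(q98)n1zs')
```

Walking the string: at [0:8] → '(66(q98)'.
`findall` yields the raw match text (1 of them) because the pattern has no groups.

['(66(q98)']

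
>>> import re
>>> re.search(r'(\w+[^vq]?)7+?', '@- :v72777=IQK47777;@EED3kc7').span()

This matches one or more of a word character, then optionally any character except [vq] (captured); then one or more of a literal '7' (lazy).
Unlike `match`, `search` isn't anchored — it looks for the pattern anywhere in the string.
The match spans [4:10] → 'v72777'.
Captured: group 1 = 'v7277'.

(4, 10)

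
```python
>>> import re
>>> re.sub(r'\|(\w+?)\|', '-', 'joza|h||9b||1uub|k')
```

'joza---k'

Matches: at [4:7] → '|h|'; at [7:11] → '|9b|'; at [11:17] → '|1uub|'.
`sub` substitutes '-' at each match site.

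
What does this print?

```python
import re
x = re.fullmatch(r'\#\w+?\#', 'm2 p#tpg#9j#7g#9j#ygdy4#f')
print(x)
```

None

`fullmatch` succeeds only if the pattern covers the string from start to end.
Here the string isn't matched end-to-end, so the call returns None.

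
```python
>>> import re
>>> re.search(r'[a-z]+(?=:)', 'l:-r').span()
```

(0, 1)

The lookaround is zero-width — it requires the adjacent text to match without consuming it, so the asserted text isn't part of the match.
The match spans [0:1] → 'l'.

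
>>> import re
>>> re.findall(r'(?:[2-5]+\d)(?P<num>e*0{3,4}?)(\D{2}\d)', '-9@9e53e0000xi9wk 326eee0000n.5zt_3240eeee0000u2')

[('e0000', 'xi9'), ('eee0000', 'n.5')]

The pattern matches one or more of a character in [2-5], then a digit (non-capturing group); then zero or more of the literal 'e', then 3 to 4 of a literal '0' (lazy) (captured as 'num'); then exactly 2 of a non-digit, then a digit (captured).
Walking the string: at [5:15] match '53e0000xi9', groups = ('e0000', 'xi9'); at [18:31] match '326eee0000n.5', groups = ('eee0000', 'n.5').
With 2 capturing groups, `findall` returns a 2-tuple per match.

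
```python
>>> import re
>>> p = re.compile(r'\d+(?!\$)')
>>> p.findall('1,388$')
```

['1', '38']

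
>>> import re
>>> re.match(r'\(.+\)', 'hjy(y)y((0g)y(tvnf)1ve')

None

`re.match` only tries the pattern at the start of the string.
Here position 0 doesn't satisfy it, so the call returns None.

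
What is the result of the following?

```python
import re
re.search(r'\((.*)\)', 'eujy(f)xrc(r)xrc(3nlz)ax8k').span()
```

Unlike `match`, `search` isn't anchored — it looks for the pattern anywhere in the string.
The match spans [4:22] → '(f)xrc(r)xrc(3nlz)'.
Captured: group 1 = 'f)xrc(r)xrc(3nlz'.

(4, 22)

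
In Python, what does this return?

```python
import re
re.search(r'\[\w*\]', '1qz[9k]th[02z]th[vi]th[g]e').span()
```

The match spans [3:7] → '[9k]'.

(3, 7)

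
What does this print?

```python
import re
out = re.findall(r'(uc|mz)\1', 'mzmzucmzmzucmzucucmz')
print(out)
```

After group 1 captures some text, `\1` only succeeds where that same text appears again.
Walking the string: at [0:4] match 'mzmz', group 1 = 'mz'; at [6:10] match 'mzmz', group 1 = 'mz'; at [14:18] match 'ucuc', group 1 = 'uc'.
One capturing group, so `findall` returns just the captured substring from each match — 3 in all.

['mz', 'mz', 'uc']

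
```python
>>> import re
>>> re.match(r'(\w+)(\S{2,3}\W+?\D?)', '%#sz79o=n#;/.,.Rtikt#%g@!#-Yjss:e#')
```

None

`re.match` only tries the pattern at the start of the string.
Here the pattern fails at index 0, so the call returns None.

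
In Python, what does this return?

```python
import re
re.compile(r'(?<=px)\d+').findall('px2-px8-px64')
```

The lookaround is zero-width — it requires the adjacent text to match without consuming it, so the asserted text isn't part of the match.
Matches: at [2:3] → '2'; at [6:7] → '8'; at [10:12] → '64'.
Since nothing is captured, `findall` lists the 3 matched substrings directly.

['2', '8', '64']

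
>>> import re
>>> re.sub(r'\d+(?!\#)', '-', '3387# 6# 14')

'-7# 6# -'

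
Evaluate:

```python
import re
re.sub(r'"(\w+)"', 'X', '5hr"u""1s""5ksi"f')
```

'5hrXXXf'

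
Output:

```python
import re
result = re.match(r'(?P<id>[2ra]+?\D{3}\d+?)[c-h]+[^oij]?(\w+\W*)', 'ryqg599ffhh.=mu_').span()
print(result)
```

The pattern matches one or more of one of [2ra] (lazy), then exactly 3 of a non-digit, then one or more of a digit (lazy) (captured as 'id'); then one or more of a character in [c-h]; then optionally any character except [oij]; then one or more of a word character, then zero or more of a non-word character (captured).
`match` is anchored at position 0; if the pattern doesn't fit there, it returns None.
The match spans [0:13] → 'ryqg599ffhh.='.
Captured: group 1 = 'ryqg599', group 2 = 'h.='.

(0, 13)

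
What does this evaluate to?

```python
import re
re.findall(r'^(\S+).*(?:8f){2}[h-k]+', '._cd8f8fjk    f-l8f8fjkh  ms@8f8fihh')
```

Because there's exactly one group, `findall` drops the full match and keeps group 1 from the one hit.

['._cd8f8fjk']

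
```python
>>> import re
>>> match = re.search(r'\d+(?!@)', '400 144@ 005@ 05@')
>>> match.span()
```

Because the assertion is negative and zero-width, positions next to the forbidden text are skipped.
`re.search` scans for the first position where the pattern succeeds.
The match spans [0:3] → '400'.

(0, 3)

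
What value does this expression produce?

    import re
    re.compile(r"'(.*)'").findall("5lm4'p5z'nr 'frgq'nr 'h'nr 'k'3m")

["p5z'nr 'frgq'nr 'h'nr 'k"]

Matches: at [4:30] match "'p5z'nr 'frgq'nr 'h'nr 'k'", group 1 = "p5z'nr 'frgq'nr 'h'nr 'k".
One capturing group, so `findall` returns just the captured substring from the one match — 1 in all.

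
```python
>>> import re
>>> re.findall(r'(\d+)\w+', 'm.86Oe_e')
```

['86']

With a single group, `findall` returns only what that group captured — 1 item.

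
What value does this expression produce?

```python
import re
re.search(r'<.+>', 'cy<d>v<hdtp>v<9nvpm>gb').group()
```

`re.search` tries every starting position until one works.
The match spans [2:20] → '<d>v<hdtp>v<9nvpm>'.

'<d>v<hdtp>v<9nvpm>'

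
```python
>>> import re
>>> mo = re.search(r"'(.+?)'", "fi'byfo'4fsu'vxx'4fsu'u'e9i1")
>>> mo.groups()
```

('byfo',)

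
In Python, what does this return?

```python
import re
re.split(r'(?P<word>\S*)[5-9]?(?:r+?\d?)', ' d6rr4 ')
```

The pattern matches zero or more of a non-whitespace character (captured as 'word'); then optionally a character in [5-9]; then one or more of a literal 'r' (lazy), then optionally a digit (non-capturing group).
Matches to split on: at [1:6] → 'd6rr4'.
Because the pattern has a capturing group, `split` also inserts each captured text between the pieces.

[' ', 'd6r', ' ']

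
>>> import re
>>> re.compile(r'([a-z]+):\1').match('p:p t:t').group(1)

`\1` has to match the exact text group 1 already captured.
`re.match` won't scan ahead — the pattern has to work from the very first character.
The match spans [0:3] → 'p:p'.
Captured: group 1 = 'p'.

'p'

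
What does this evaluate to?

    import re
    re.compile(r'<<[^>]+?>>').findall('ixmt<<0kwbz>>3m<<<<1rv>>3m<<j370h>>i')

['<<0kwbz>>', '<<<<1rv>>', '<<j370h>>']

Matches: at [4:13] → '<<0kwbz>>'; at [15:24] → '<<<<1rv>>'; at [26:35] → '<<j370h>>'.
With no groups in the pattern, `findall` gives back each whole match — 3 here.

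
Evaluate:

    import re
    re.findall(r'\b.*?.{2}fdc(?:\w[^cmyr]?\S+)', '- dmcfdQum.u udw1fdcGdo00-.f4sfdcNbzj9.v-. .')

['dmcfdQum.u udw1fdcGdo00-.f4sfdcNbzj9.v-.']

No capturing groups, so `findall` returns the 1 full match string.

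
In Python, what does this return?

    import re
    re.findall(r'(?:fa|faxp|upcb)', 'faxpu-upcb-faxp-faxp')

['fa', 'upcb', 'fa', 'fa']

Alternation tries branches left to right and keeps the first one that lets the overall match succeed at that position.
Walking the string: at [0:2] → 'fa'; at [6:10] → 'upcb'; at [11:13] → 'fa'; at [16:18] → 'fa'.
No capturing groups, so `findall` returns the 4 full match strings.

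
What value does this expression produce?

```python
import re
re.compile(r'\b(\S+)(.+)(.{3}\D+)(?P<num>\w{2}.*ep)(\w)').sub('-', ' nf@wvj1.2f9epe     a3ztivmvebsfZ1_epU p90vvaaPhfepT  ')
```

' -  '

`sub` substitutes '-' at each match site.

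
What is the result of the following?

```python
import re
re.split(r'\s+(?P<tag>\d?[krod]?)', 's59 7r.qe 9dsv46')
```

Pattern: one or more of whitespace; then optionally a digit, then optionally one of [krod] (captured as 'tag').
Matches to split on: at [3:6] → ' 7r'; at [9:12] → ' 9d'.
`re.split` interleaves the captured-group text with the surrounding fragments.

['s59', '7r', '.qe', '9d', 'sv46']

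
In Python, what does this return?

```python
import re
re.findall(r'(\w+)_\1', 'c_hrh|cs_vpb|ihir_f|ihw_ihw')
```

['ihw']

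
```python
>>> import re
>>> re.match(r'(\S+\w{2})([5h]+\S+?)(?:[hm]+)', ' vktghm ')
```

The pattern matches one or more of a non-whitespace character, then exactly 2 of a word character (captured); then one or more of one of [5h], then one or more of a non-whitespace character (lazy) (captured); then one or more of one of [hm] (non-capturing group).
`match` is anchored at position 0; if the pattern doesn't fit there, it returns None.
Here the pattern fails at index 0, so the call returns None.

None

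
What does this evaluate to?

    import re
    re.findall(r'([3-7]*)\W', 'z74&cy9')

['74']

The pattern matches zero or more of a character in [3-7] (captured); then a non-word character.
Walking the string: at [1:4] match '74&', group 1 = '74'.
With a single group, `findall` returns only what that group captured — 1 item.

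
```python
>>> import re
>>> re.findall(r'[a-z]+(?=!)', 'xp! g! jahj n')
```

['xp', 'g']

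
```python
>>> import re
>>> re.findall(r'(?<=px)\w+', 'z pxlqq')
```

['lqq']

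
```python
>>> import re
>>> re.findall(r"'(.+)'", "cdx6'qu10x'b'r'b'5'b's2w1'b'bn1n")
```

Matches: at [4:28] match "'qu10x'b'r'b'5'b's2w1'b'", group 1 = "qu10x'b'r'b'5'b's2w1'b".
One capturing group, so `findall` returns just the captured substring from the one match — 1 in all.

["qu10x'b'r'b'5'b's2w1'b"]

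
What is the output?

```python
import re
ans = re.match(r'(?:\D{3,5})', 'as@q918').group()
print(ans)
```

Pattern: 3 to 5 of a non-digit (non-capturing group).
`re.match` won't scan ahead — the pattern has to work from the very first character.
The match spans [0:4] → 'as@q'.

as@q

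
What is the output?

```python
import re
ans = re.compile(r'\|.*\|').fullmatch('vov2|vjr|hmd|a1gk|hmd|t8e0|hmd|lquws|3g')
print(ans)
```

None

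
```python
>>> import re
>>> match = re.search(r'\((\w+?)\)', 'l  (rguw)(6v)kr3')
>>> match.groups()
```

('rguw',)

`re.search` tries every starting position until one works.
The match spans [3:9] → '(rguw)'.
Captured: group 1 = 'rguw'.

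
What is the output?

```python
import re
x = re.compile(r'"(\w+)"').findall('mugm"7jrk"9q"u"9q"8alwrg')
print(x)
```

['7jrk', 'u']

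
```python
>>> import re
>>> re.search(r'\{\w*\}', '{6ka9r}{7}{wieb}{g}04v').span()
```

`re.search` tries every starting position until one works.
The match spans [0:7] → '{6ka9r}'.

(0, 7)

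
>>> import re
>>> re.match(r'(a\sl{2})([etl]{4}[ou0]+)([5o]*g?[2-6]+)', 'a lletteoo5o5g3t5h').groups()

('a ll', 'etteoo', '5o5g3')

This matches a literal 'a', then whitespace, then exactly 2 of the literal 'l' (captured); then exactly 4 of one of [etl], then one or more of one of [ou0] (captured); then zero or more of one of [5o], then optionally the literal 'g', then one or more of a character in [2-6] (captured).
`match` is anchored at position 0; if the pattern doesn't fit there, it returns None.
The match spans [0:15] → 'a lletteoo5o5g3'.
Captured: group 1 = 'a ll', group 2 = 'etteoo', group 3 = '5o5g3'.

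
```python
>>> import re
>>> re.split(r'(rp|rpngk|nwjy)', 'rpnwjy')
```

The group in the pattern means `split` returns the separators' captures alongside the pieces.

['', 'rp', '', 'nwjy', '']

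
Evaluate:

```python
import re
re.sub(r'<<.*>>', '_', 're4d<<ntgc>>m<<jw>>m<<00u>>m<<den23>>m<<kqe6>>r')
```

're4d_r'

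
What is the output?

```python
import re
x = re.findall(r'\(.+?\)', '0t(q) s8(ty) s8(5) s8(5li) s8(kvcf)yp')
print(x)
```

['(q)', '(ty)', '(5)', '(5li)', '(kvcf)']

With the lazy modifier that quantifier settles for the fewest repetitions that let the rest of the pattern succeed (the atoms after it are unaffected and can still be greedy).
With no groups in the pattern, `findall` gives back each whole match — 5 here.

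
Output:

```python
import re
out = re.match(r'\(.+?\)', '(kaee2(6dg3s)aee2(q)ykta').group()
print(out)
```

`re.match` won't scan ahead — the pattern has to work from the very first character.
The match spans [0:13] → '(kaee2(6dg3s)'.

(kaee2(6dg3s)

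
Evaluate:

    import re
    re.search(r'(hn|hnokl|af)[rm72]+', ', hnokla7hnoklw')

Here nothing in the string fits, so the call returns None.

None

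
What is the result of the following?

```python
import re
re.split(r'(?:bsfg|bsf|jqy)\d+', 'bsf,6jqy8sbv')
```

['bsf,6', 'sbv']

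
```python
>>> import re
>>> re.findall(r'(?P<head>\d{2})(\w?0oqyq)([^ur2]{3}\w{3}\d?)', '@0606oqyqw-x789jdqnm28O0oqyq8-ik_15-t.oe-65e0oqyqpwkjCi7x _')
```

[('28', 'O0oqyq', '8-ik_15'), ('65', 'e0oqyq', 'pwkjCi7')]

With 3 capturing groups, `findall` returns a 3-tuple per match.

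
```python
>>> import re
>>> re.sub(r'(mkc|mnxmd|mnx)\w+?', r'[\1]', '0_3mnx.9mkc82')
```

'0_3mnx.9[mkc]2'

Matches: at [8:12] → 'mkc8'.
Each match is replaced using the text its own group 1 captured.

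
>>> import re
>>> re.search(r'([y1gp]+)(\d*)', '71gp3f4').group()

'1gp3'

The match spans [1:5] → '1gp3'.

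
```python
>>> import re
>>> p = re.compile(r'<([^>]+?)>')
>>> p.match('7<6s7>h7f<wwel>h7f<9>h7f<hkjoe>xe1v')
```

None

`re.match` won't scan ahead — the pattern has to work from the very first character.
Here the pattern fails at index 0, so the call returns None.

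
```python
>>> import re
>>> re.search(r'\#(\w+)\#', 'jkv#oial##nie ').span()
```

(3, 9)

Unlike `match`, `search` isn't anchored — it looks for the pattern anywhere in the string.
The match spans [3:9] → '#oial#'.
Captured: group 1 = 'oial'.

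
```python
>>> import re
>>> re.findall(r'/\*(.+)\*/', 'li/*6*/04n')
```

['6']

Scanning left to right: at [2:7] match '/*6*/', group 1 = '6'.
Because there's exactly one group, `findall` drops the full match and keeps group 1 from the one hit.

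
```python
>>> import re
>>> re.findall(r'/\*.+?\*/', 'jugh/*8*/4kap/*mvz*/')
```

Scanning left to right: at [4:9] → '/*8*/'; at [13:20] → '/*mvz*/'.
Since nothing is captured, `findall` lists the 2 matched substrings directly.

['/*8*/', '/*mvz*/']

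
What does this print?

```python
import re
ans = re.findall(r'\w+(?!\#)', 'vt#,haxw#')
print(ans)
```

The negative lookahead/lookbehind blocks any match where the forbidden context is present.
`findall` yields the raw match text (2 of them) because the pattern has no groups.

['v', 'hax']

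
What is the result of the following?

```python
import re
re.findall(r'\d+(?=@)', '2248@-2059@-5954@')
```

['2248', '2059', '5954']

The lookaround is zero-width — it requires the adjacent text to match without consuming it, so the asserted text isn't part of the match.
Walking the string: at [0:4] → '2248'; at [6:10] → '2059'; at [12:16] → '5954'.
With no groups in the pattern, `findall` gives back each whole match — 3 here.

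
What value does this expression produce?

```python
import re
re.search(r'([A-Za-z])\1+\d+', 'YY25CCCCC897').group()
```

`\1` is not a pattern — it's the concrete string captured by group 1, re-applied verbatim.
`re.search` scans for the first position where the pattern succeeds.
The match spans [0:4] → 'YY25'.
Captured: group 1 = 'Y'.

'YY25'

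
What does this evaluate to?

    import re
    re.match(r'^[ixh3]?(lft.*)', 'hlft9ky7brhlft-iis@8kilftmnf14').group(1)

The match spans [0:30] → 'hlft9ky7brhlft-iis@8kilftmnf14'.
Captured: group 1 = 'lft9ky7brhlft-iis@8kilftmnf14'.

'lft9ky7brhlft-iis@8kilftmnf14'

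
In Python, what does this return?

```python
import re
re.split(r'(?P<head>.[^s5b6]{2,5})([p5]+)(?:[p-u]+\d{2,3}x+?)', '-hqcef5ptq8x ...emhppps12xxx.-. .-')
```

['-hqcef5ptq8x ', '...emh', 'ppp', 'xx.-. .-']

The `?` after the quantifier makes it lazy — it takes as little as possible before letting the rest of the pattern try.
With a capturing group present, the delimiter's captured portion is kept in the result list.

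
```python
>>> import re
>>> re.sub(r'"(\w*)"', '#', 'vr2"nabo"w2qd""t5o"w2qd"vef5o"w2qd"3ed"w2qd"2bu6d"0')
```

'vr2#w2qd#t5o#vef5o#3ed#2bu6d"0'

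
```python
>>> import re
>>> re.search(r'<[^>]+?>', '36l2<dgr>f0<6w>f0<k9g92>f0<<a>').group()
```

'<dgr>'

The match spans [4:9] → '<dgr>'.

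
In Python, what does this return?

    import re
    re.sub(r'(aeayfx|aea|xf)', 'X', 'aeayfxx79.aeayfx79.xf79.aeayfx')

Alternation isn't longest-match — the leftmost alternative that fits at this position is chosen.
`sub` substitutes 'X' at each match site.

'Xx79.X79.X79.X'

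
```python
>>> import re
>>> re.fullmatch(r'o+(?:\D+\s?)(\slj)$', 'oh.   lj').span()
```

Pattern: one or more of a literal 'o'; then one or more of a non-digit, then optionally whitespace (non-capturing group); then whitespace, then the literal 'lj' (captured); then anchored at the end.
`fullmatch` succeeds only if the pattern covers the string from start to end.
The match spans [0:8] → 'oh.   lj'.
Captured: group 1 = ' lj'.

(0, 8)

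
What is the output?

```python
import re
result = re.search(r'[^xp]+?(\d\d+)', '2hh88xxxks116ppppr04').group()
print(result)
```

2hh88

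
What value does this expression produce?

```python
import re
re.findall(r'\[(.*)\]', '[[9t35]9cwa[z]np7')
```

Matches: at [0:14] match '[[9t35]9cwa[z]', group 1 = '[9t35]9cwa[z'.
One capturing group, so `findall` returns just the captured substring from the one match — 1 in all.

['[9t35]9cwa[z']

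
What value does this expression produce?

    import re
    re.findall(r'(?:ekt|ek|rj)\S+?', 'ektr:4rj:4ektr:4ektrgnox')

['ektr', 'rj:', 'ektr', 'ektr']

Alternation isn't longest-match — the leftmost alternative that fits at this position is chosen.
No capturing groups, so `findall` returns the 4 full match strings.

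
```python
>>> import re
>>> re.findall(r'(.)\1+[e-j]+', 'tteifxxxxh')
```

['t', 'x']

A backreference is literal: `\1` must see the identical characters the first group matched.
Scanning left to right: at [0:5] match 'tteif', group 1 = 't'; at [5:10] match 'xxxxh', group 1 = 'x'.
`findall` collects group 1 from each match (2 total).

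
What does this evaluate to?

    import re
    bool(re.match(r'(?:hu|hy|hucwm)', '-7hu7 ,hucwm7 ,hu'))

`re.match` only tries the pattern at the start of the string.
Here position 0 doesn't satisfy it, so the call returns None, and `bool(None)` is False.

False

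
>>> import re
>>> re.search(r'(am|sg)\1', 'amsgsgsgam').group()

A backreference is literal: `\1` must see the identical characters the first group matched.
`re.search` scans for the first position where the pattern succeeds.
The match spans [2:6] → 'sgsg'.
Captured: group 1 = 'sg'.

'sgsg'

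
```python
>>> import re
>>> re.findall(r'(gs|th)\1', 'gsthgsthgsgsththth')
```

['gs', 'th']

`\1` is not a pattern — it's the concrete string captured by group 1, re-applied verbatim.
One capturing group, so `findall` returns just the captured substring from each match — 2 in all.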